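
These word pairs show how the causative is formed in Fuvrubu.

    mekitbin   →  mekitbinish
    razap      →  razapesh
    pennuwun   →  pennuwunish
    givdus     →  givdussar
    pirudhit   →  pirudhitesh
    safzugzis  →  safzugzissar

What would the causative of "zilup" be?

zilupesh

"zilup" ends in -p. The one such stem in the data (razap → razapesh) adds -esh, so the same rule applies.
The other patterns: stems ending in -s double the final consonant and add -ar; stems ending in -n add -ish.
So zilup → zilupesh.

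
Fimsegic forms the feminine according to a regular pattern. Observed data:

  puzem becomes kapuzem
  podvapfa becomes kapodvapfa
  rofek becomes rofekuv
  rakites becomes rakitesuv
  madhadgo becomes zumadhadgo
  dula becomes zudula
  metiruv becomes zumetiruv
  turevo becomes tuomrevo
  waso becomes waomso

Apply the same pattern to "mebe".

podvapfa and dula both end in -a yet inflect differently (kapodvapfa, zudula), so the final letter is not what conditions the rule; the first letter is.
"mebe" begins with m-. The stems beginning with m- (madhadgo → zumadhadgo, metiruv → zumetiruv) add the prefix zu-.
The other patterns: stems beginning with p- add the prefix ka-; stems beginning with r- add -uv; stems beginning with t- or w- insert -om- after the first vowel.
So mebe → zumebe.

zumebe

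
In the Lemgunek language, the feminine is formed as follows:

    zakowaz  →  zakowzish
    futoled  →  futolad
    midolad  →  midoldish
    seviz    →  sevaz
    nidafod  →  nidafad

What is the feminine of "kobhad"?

kobhdish

midolad and futoled both end in -d yet inflect differently (midoldish, futolad), so the final letter is not what conditions the rule; the last vowel is.
"kobhad" has last vowel 'a'. The stems whose last vowel is 'a' (zakowaz → zakowzish, midolad → midoldish) delete the last vowel and add -ish.
The other pattern: stems whose last vowel is 'e', 'i' or 'o' change the last vowel to 'a'.
So kobhad → kobhdish.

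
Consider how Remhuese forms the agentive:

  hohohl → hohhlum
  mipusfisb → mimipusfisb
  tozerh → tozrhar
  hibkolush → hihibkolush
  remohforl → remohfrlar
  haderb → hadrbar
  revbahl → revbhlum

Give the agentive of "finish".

"finish" has second-to-last letter 's'. The stems whose second-to-last letter is 's' (hibkolush → hihibkolush, mipusfisb → mimipusfisb) repeat the first consonant+vowel as a prefix.
The other patterns: stems whose second-to-last letter is 'h' delete the last vowel and add -um; stems whose second-to-last letter is 'r' delete the last vowel and add -ar.
So finish → fifinish.

fifinish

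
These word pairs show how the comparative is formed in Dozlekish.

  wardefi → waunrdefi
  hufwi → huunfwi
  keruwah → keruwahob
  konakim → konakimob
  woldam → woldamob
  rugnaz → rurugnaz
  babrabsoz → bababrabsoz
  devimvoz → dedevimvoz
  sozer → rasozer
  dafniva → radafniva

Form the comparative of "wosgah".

wardefi and konakim both have last vowel 'i' yet inflect differently (waunrdefi, konakimob), so the last vowel is not what conditions the rule; the final letter is.
"wosgah" ends in -h. The one such stem in the data (keruwah → keruwahob) adds -ob, so the same rule applies.
The other patterns: stems ending in -i insert -un- after the first vowel; stems ending in -z repeat the first consonant+vowel as a prefix; stems ending in -a or -r add the prefix ra-.
So wosgah → wosgahob.

wosgahob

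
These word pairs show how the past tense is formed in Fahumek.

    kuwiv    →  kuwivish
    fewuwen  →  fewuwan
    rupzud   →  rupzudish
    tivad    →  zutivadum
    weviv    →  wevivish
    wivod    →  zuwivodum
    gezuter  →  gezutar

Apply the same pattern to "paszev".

paszav

tivad and rupzud both end in -d yet inflect differently (zutivadum, rupzudish), so the final letter is not what conditions the rule; the last vowel is.
"paszev" has last vowel 'e'. The stems whose last vowel is 'e' (gezuter → gezutar, fewuwen → fewuwan) change the last vowel to 'a'.
The other patterns: stems whose last vowel is 'a' or 'o' add zu- … -um around the stem; stems whose last vowel is 'i' or 'u' add -ish.
So paszev → paszav.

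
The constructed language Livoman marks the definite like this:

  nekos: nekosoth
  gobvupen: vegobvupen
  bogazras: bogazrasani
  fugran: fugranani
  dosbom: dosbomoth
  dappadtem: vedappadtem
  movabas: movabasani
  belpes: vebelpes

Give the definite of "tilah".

belpes and movabas both end in -s yet inflect differently (vebelpes, movabasani), so the final letter is not what conditions the rule; the last vowel is.
"tilah" has last vowel 'a'. The stems whose last vowel is 'a' (movabas → movabasani, fugran → fugranani, bogazras → bogazrasani) add -ani.
So tilah → tilahani.

tilahani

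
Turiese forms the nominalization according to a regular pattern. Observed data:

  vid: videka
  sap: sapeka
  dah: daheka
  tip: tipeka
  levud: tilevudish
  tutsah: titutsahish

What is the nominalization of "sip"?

sipeka

vid and levud both end in -d yet inflect differently (videka, tilevudish), so the final letter is not what conditions the rule; the number of vowels is.
"sip" has 1 vowel. The stems with 1 vowel (vid → videka, sap → sapeka, dah → daheka) add -eka.
The other pattern: stems with 2 vowels add ti- … -ish around the stem.
So sip → sipeka.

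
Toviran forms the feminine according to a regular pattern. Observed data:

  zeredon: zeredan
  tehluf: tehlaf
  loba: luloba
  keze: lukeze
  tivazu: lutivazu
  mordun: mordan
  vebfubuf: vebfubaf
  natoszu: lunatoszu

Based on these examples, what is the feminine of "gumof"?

gumaf

natoszu and tehluf both have last vowel 'u' yet inflect differently (lunatoszu, tehlaf), so the last vowel is not what conditions the rule; whether the stem ends in a vowel or a consonant is.
"gumof" ends in a consonant. The stems ending in a consonant (tehluf → tehlaf, vebfubuf → vebfubaf, mordun → mordan) change the last vowel to 'a'.
The other pattern: stems ending in a vowel add the prefix lu-.
So gumof → gumaf.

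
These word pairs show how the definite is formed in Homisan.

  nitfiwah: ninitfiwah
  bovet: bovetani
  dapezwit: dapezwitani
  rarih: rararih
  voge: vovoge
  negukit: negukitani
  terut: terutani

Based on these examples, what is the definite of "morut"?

negukit and rarih both have last vowel 'i' yet inflect differently (negukitani, rararih), so the last vowel is not what conditions the rule; the final letter is.
"morut" ends in -t. The stems ending in -t (negukit → negukitani, bovet → bovetani, terut → terutani) add -ani.
So morut → morutani.

morutani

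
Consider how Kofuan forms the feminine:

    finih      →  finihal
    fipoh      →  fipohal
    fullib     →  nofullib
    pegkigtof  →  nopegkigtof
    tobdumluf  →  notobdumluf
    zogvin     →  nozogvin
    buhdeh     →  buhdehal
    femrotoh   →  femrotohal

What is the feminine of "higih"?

higihal

finih and zogvin both have last vowel 'i' yet inflect differently (finihal, nozogvin), so the last vowel is not what conditions the rule; the final letter is.
"higih" ends in -h. The stems ending in -h (fipoh → fipohal, finih → finihal, buhdeh → buhdehal) add -al.
The other pattern: stems ending in -b, -f or -n add the prefix no-.
So higih → higihal.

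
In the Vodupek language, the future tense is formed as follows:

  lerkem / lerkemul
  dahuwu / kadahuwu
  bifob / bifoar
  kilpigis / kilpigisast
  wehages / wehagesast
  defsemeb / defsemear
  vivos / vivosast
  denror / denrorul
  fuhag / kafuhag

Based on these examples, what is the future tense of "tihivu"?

defsemeb and wehages both have last vowel 'e' yet inflect differently (defsemear, wehagesast), so the last vowel is not what conditions the rule; the final letter is.
"tihivu" ends in -u. The one such stem in the data (dahuwu → kadahuwu) adds the prefix ka-, so the same rule applies.
So tihivu → katihivu.

katihivu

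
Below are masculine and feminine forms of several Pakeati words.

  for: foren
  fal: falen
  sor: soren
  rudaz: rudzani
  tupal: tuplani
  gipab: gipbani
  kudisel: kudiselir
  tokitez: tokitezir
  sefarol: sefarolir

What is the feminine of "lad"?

fal and tupal both end in -l yet inflect differently (falen, tuplani), so the final letter is not what conditions the rule; the number of vowels is.
"lad" has 1 vowel. The stems with 1 vowel (for → foren, fal → falen, sor → soren) add -en.
The other patterns: stems with 2 vowels delete the last vowel and add -ani; stems with 3 vowels add -ir.
So lad → laden.

laden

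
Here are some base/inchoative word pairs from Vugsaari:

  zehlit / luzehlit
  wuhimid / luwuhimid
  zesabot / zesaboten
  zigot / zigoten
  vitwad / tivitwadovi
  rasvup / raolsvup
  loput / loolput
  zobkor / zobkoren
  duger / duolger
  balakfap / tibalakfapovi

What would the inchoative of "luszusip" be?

vitwad and wuhimid both end in -d yet inflect differently (tivitwadovi, luwuhimid), so the final letter is not what conditions the rule; the last vowel is.
"luszusip" has last vowel 'i'. The stems whose last vowel is 'i' (zehlit → luzehlit, wuhimid → luwuhimid) add the prefix lu-.
The other patterns: stems whose last vowel is 'a' add ti- … -ovi around the stem; stems whose last vowel is 'o' add -en; stems whose last vowel is 'e' or 'u' insert -ol- after the first vowel.
So luszusip → luluszusip.

luluszusip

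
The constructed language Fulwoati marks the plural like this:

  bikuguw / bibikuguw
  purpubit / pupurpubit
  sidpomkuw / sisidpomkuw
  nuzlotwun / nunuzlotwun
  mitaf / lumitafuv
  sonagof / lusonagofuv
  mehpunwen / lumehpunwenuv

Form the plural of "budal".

nuzlotwun and mehpunwen both end in -n yet inflect differently (nunuzlotwun, lumehpunwenuv), so the final letter is not what conditions the rule; the last vowel is.
"budal" has last vowel 'a'. The one such stem in the data (mitaf → lumitafuv) adds lu- … -uv around the stem, so the same rule applies.
So budal → lubudaluv.

lubudaluv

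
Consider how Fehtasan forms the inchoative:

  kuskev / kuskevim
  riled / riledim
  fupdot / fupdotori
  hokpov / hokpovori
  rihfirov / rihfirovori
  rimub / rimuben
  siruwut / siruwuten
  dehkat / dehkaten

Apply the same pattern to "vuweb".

kuskev and hokpov both end in -v yet inflect differently (kuskevim, hokpovori), so the final letter is not what conditions the rule; the last vowel is.
"vuweb" has last vowel 'e'. The stems whose last vowel is 'e' (kuskev → kuskevim, riled → riledim) add -im.
So vuweb → vuwebim.

vuwebim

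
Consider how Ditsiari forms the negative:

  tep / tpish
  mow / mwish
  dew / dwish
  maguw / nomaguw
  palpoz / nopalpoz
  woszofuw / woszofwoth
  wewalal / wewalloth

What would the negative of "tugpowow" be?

mow and maguw both end in -w yet inflect differently (mwish, nomaguw), so the final letter is not what conditions the rule; the number of vowels is.
"tugpowow" has 3 vowels. The stems with 3 vowels (woszofuw → woszofwoth, wewalal → wewalloth) delete the last vowel and add -oth.
The other patterns: stems with 1 vowel delete the last vowel and add -ish; stems with 2 vowels add the prefix no-.
So tugpowow → tugpowwoth.

tugpowwoth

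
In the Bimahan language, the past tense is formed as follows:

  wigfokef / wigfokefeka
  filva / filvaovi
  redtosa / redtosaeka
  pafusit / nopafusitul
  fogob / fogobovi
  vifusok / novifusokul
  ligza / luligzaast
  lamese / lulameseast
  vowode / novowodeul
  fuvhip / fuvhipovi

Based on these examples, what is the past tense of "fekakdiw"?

"fekakdiw" begins with f-. The stems beginning with f- (fogob → fogobovi, filva → filvaovi, fuvhip → fuvhipovi) add -ovi.
So fekakdiw → fekakdiwovi.

fekakdiwovi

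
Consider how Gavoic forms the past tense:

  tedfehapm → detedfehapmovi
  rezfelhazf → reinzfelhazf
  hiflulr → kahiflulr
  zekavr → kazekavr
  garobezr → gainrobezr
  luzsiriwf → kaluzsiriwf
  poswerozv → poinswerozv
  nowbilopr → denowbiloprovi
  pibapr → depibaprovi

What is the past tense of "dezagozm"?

"dezagozm" has second-to-last letter 'z'. The stems whose second-to-last letter is 'z' (garobezr → gainrobezr, poswerozv → poinswerozv, rezfelhazf → reinzfelhazf) insert -in- after the first vowel.
The other patterns: stems whose second-to-last letter is 'p' add de- … -ovi around the stem; stems whose second-to-last letter is 'l', 'v' or 'w' add the prefix ka-.
So dezagozm → deinzagozm.

deinzagozm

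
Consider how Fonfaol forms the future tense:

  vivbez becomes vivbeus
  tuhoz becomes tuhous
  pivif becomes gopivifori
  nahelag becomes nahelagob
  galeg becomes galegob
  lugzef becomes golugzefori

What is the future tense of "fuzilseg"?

galeg and vivbez both have last vowel 'e' yet inflect differently (galegob, vivbeus), so the last vowel is not what conditions the rule; the final letter is.
"fuzilseg" ends in -g. The stems ending in -g (nahelag → nahelagob, galeg → galegob) add -ob.
The other patterns: stems ending in -z drop the final letter and add -us; stems ending in -f add go- … -ori around the stem.
So fuzilseg → fuzilsegob.

fuzilsegob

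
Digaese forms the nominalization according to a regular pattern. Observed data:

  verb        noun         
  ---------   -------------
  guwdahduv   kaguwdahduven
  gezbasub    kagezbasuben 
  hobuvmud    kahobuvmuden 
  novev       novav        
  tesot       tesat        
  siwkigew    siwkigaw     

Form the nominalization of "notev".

guwdahduv and novev both end in -v yet inflect differently (kaguwdahduven, novav), so the final letter is not what conditions the rule; the last vowel is.
"notev" has last vowel 'e'. The stems whose last vowel is 'e' (novev → novav, siwkigew → siwkigaw) change the last vowel to 'a'.
The other pattern: stems whose last vowel is 'u' add ka- … -en around the stem.
So notev → notav.

notav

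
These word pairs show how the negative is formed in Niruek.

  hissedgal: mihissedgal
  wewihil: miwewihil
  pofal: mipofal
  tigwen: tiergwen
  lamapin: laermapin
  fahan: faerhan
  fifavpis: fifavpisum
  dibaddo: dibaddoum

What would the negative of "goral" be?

"goral" ends in -l. The stems ending in -l (hissedgal → mihissedgal, wewihil → miwewihil, pofal → mipofal) add the prefix mi-.
So goral → migoral.

migoral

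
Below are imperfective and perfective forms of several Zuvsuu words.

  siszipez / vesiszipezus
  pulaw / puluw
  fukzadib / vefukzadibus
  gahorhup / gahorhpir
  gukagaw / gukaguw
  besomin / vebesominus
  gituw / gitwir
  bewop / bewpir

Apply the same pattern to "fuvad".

gukagaw and gituw both end in -w yet inflect differently (gukaguw, gitwir), so the final letter is not what conditions the rule; the last vowel is.
"fuvad" has last vowel 'a'. The stems whose last vowel is 'a' (gukagaw → gukaguw, pulaw → puluw) change the last vowel to 'u'.
So fuvad → fuvud.

fuvud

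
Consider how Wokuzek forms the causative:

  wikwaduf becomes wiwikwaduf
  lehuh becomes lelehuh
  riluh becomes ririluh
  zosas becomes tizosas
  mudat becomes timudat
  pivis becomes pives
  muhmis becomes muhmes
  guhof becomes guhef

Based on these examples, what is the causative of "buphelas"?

tibuphelas

"buphelas" has last vowel 'a'. The stems whose last vowel is 'a' (zosas → tizosas, mudat → timudat) add the prefix ti-.
The other patterns: stems whose last vowel is 'u' repeat the first consonant+vowel as a prefix; stems whose last vowel is 'i' or 'o' change the last vowel to 'e'.
So buphelas → tibuphelas.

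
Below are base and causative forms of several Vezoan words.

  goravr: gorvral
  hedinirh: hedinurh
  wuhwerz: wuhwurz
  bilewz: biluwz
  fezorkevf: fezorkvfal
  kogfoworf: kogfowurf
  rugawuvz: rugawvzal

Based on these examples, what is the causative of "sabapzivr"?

sabapzvral

rugawuvz and wuhwerz both end in -z yet inflect differently (rugawvzal, wuhwurz), so the final letter is not what conditions the rule; the second-to-last letter is.
"sabapzivr" has second-to-last letter 'v'. The stems whose second-to-last letter is 'v' (fezorkevf → fezorkvfal, goravr → gorvral, rugawuvz → rugawvzal) delete the last vowel and add -al.
The other pattern: stems whose second-to-last letter is 'r' or 'w' change the last vowel to 'u'.
So sabapzivr → sabapzvral.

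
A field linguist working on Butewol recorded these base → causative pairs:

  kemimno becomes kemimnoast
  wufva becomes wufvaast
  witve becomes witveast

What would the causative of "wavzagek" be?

wavzagekast

Every pair shown (kemimno → kemimnoast, wufva → wufvaast, witve → witveast) follows the same rule: add -ast.
So wavzagek → wavzagekast.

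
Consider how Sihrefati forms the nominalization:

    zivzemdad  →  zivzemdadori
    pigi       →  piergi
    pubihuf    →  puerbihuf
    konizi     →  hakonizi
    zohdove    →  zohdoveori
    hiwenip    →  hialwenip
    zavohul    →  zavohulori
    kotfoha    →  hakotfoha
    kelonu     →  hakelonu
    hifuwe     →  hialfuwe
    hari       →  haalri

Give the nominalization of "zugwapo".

pigi and hari both end in -i yet inflect differently (piergi, haalri), so the final letter is not what conditions the rule; the first letter is.
"zugwapo" begins with z-. The stems beginning with z- (zivzemdad → zivzemdadori, zavohul → zavohulori, zohdove → zohdoveori) add -ori.
So zugwapo → zugwapoori.

zugwapoori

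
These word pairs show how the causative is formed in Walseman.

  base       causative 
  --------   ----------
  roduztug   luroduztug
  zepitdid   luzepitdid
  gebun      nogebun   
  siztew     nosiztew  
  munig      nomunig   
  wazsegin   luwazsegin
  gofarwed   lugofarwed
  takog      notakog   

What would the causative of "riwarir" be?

luriwarir

munig and roduztug both end in -g yet inflect differently (nomunig, luroduztug), so the final letter is not what conditions the rule; the number of vowels is.
"riwarir" has 3 vowels. The stems with 3 vowels (roduztug → luroduztug, zepitdid → luzepitdid, gofarwed → lugofarwed) add the prefix lu-.
The other pattern: stems with 2 vowels add the prefix no-.
So riwarir → luriwarir.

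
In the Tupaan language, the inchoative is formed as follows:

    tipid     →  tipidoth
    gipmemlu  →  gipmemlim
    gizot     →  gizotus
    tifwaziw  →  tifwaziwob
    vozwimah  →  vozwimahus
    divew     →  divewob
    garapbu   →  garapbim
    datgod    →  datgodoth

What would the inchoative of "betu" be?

tifwaziw and tipid both have last vowel 'i' yet inflect differently (tifwaziwob, tipidoth), so the last vowel is not what conditions the rule; the final letter is.
"betu" ends in -u. The stems ending in -u (garapbu → garapbim, gipmemlu → gipmemlim) drop the final letter and add -im.
The other patterns: stems ending in -w add -ob; stems ending in -d add -oth; stems ending in -h or -t add -us.
So betu → betim.

betim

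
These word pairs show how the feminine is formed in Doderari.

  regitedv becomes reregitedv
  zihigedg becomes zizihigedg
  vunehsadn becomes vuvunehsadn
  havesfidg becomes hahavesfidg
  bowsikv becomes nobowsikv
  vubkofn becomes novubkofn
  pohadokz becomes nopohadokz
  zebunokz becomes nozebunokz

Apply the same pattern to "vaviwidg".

vavaviwidg

regitedv and bowsikv both end in -v yet inflect differently (reregitedv, nobowsikv), so the final letter is not what conditions the rule; the second-to-last letter is.
"vaviwidg" has second-to-last letter 'd'. The stems whose second-to-last letter is 'd' (regitedv → reregitedv, zihigedg → zizihigedg, vunehsadn → vuvunehsadn) repeat the first consonant+vowel as a prefix.
The other pattern: stems whose second-to-last letter is 'f' or 'k' add the prefix no-.
So vaviwidg → vavaviwidg.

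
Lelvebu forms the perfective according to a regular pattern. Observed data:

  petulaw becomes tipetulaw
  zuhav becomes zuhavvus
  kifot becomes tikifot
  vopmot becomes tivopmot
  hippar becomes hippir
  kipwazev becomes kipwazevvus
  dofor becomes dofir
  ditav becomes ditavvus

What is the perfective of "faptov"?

hippar and zuhav both have last vowel 'a' yet inflect differently (hippir, zuhavvus), so the last vowel is not what conditions the rule; the final letter is.
"faptov" ends in -v. The stems ending in -v (zuhav → zuhavvus, ditav → ditavvus, kipwazev → kipwazevvus) double the final consonant and add -us.
So faptov → faptovvus.

faptovvus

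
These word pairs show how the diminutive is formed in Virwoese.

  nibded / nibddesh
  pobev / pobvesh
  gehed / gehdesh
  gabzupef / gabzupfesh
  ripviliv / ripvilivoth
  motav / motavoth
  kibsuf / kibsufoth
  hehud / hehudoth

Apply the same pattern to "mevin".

"mevin" has last vowel 'i'. The one such stem in the data (ripviliv → ripvilivoth) adds -oth, so the same rule applies.
So mevin → mevinoth.

mevinoth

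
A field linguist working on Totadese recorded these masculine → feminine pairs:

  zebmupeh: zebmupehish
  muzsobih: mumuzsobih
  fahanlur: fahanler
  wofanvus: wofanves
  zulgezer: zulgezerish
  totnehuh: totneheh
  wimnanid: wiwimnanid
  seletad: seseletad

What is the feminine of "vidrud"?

vidred

"vidrud" has last vowel 'u'. The stems whose last vowel is 'u' (fahanlur → fahanler, wofanvus → wofanves, totnehuh → totneheh) change the last vowel to 'e'.
So vidrud → vidred.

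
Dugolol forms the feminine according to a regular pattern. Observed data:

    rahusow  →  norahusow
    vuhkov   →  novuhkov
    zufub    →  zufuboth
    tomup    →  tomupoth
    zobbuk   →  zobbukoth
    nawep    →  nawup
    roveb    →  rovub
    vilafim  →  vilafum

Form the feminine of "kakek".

kakuk

tomup and nawep both end in -p yet inflect differently (tomupoth, nawup), so the final letter is not what conditions the rule; the last vowel is.
"kakek" has last vowel 'e'. The stems whose last vowel is 'e' (nawep → nawup, roveb → rovub) change the last vowel to 'u'.
The other patterns: stems whose last vowel is 'o' add the prefix no-; stems whose last vowel is 'u' add -oth.
So kakek → kakuk.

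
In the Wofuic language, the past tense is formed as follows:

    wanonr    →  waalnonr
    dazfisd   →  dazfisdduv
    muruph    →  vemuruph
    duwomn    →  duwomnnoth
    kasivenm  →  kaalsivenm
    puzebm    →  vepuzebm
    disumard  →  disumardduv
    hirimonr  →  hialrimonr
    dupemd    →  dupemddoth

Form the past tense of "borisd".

dazfisd and dupemd both end in -d yet inflect differently (dazfisdduv, dupemddoth), so the final letter is not what conditions the rule; the second-to-last letter is.
"borisd" has second-to-last letter 's'. The one such stem in the data (dazfisd → dazfisdduv) doubles the final consonant and adds -uv (as does disumard), so the same rule applies.
So borisd → borisdduv.

borisdduv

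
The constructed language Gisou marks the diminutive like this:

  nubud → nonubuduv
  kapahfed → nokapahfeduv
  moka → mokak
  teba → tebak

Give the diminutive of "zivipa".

nubud and teba both have 2 vowels yet inflect differently (nonubuduv, tebak), so the number of vowels is not what conditions the rule; whether the stem ends in a vowel or a consonant is.
"zivipa" ends in a vowel. The stems ending in a vowel (teba → tebak, moka → mokak) drop the final letter and add -ak.
The other pattern: stems ending in a consonant add no- … -uv around the stem.
So zivipa → zivipak.

zivipak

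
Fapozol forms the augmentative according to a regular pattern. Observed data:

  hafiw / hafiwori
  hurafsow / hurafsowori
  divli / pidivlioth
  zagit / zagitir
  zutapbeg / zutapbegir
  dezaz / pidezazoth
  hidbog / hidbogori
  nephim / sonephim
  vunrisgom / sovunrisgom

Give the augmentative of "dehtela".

hidbog and zutapbeg both end in -g yet inflect differently (hidbogori, zutapbegir), so the final letter is not what conditions the rule; the first letter is.
"dehtela" begins with d-. The stems beginning with d- (dezaz → pidezazoth, divli → pidivlioth) add pi- … -oth around the stem.
So dehtela → pidehtelaoth.

pidehtelaoth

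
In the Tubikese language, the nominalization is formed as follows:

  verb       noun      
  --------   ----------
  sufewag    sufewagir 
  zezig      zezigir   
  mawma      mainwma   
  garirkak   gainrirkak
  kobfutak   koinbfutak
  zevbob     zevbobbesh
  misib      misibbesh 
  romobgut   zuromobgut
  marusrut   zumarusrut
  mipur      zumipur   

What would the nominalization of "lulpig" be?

lulpigir

"lulpig" ends in -g. The stems ending in -g (sufewag → sufewagir, zezig → zezigir) add -ir.
The other patterns: stems ending in -a or -k insert -in- after the first vowel; stems ending in -b double the final consonant and add -esh; stems ending in -r or -t add the prefix zu-.
So lulpig → lulpigir.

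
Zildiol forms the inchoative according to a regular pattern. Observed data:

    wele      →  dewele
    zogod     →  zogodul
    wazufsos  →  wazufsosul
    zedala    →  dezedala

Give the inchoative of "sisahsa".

zogod and zedala both begin with z- yet inflect differently (zogodul, dezedala), so the first letter is not what conditions the rule; whether the stem ends in a vowel or a consonant is.
"sisahsa" ends in a vowel. The stems ending in a vowel (zedala → dezedala, wele → dewele) add the prefix de-.
So sisahsa → desisahsa.

desisahsa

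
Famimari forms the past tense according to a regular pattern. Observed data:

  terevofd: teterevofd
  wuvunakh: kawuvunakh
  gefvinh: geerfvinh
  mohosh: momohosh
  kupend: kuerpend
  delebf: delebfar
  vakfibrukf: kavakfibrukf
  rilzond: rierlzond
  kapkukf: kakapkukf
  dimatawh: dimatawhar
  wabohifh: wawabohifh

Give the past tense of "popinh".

poerpinh

mohosh and gefvinh both end in -h yet inflect differently (momohosh, geerfvinh), so the final letter is not what conditions the rule; the second-to-last letter is.
"popinh" has second-to-last letter 'n'. The stems whose second-to-last letter is 'n' (gefvinh → geerfvinh, rilzond → rierlzond, kupend → kuerpend) insert -er- after the first vowel.
The other patterns: stems whose second-to-last letter is 'f' or 's' repeat the first consonant+vowel as a prefix; stems whose second-to-last letter is 'k' add the prefix ka-; stems whose second-to-last letter is 'b' or 'w' add -ar.
So popinh → poerpinh.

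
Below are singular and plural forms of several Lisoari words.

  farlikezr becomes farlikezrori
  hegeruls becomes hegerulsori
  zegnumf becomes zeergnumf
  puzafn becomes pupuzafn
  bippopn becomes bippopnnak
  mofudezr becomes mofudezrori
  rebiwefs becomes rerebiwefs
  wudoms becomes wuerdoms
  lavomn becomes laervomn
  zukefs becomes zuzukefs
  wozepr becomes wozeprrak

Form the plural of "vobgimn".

bippopn and lavomn both end in -n yet inflect differently (bippopnnak, laervomn), so the final letter is not what conditions the rule; the second-to-last letter is.
"vobgimn" has second-to-last letter 'm'. The stems whose second-to-last letter is 'm' (wudoms → wuerdoms, lavomn → laervomn, zegnumf → zeergnumf) insert -er- after the first vowel.
So vobgimn → voerbgimn.

voerbgimn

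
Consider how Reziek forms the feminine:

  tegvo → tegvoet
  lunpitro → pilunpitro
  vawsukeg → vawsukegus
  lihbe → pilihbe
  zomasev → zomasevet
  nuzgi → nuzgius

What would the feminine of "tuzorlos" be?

tuzorloset

"tuzorlos" begins with t-. The one such stem in the data (tegvo → tegvoet) adds -et, so the same rule applies.
So tuzorlos → tuzorloset.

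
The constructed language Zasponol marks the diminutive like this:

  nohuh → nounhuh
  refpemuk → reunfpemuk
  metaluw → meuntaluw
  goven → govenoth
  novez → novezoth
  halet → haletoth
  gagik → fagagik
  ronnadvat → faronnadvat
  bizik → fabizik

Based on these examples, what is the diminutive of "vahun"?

"vahun" has last vowel 'u'. The stems whose last vowel is 'u' (nohuh → nounhuh, refpemuk → reunfpemuk, metaluw → meuntaluw) insert -un- after the first vowel.
So vahun → vaunhun.

vaunhun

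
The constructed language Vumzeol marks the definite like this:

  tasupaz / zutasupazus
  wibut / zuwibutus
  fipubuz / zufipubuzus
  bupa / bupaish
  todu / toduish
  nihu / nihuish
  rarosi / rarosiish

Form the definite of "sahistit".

tasupaz and bupa both have last vowel 'a' yet inflect differently (zutasupazus, bupaish), so the last vowel is not what conditions the rule; whether the stem ends in a vowel or a consonant is.
"sahistit" ends in a consonant. The stems ending in a consonant (tasupaz → zutasupazus, wibut → zuwibutus, fipubuz → zufipubuzus) add zu- … -us around the stem.
So sahistit → zusahistitus.

zusahistitus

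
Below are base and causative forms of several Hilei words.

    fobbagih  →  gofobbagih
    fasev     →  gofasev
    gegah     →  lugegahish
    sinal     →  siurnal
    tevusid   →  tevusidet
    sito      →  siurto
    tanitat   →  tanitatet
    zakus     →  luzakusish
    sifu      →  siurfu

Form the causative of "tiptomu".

tiptomuet

fobbagih and gegah both end in -h yet inflect differently (gofobbagih, lugegahish), so the final letter is not what conditions the rule; the first letter is.
"tiptomu" begins with t-. The stems beginning with t- (tanitat → tanitatet, tevusid → tevusidet) add -et.
The other patterns: stems beginning with s- insert -ur- after the first vowel; stems beginning with f- add the prefix go-; stems beginning with g- or z- add lu- … -ish around the stem.
So tiptomu → tiptomuet.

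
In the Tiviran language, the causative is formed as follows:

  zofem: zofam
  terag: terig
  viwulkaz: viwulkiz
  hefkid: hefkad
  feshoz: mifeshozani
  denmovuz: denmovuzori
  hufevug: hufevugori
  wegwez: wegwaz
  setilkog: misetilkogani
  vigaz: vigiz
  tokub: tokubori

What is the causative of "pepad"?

pepid

feshoz and denmovuz both end in -z yet inflect differently (mifeshozani, denmovuzori), so the final letter is not what conditions the rule; the last vowel is.
"pepad" has last vowel 'a'. The stems whose last vowel is 'a' (vigaz → vigiz, viwulkaz → viwulkiz, terag → terig) change the last vowel to 'i'.
So pepad → pepid.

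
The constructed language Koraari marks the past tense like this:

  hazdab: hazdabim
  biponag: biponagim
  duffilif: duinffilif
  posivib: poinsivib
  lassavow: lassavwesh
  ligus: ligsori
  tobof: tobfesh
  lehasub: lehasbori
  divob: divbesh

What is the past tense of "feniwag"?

"feniwag" has last vowel 'a'. The stems whose last vowel is 'a' (biponag → biponagim, hazdab → hazdabim) add -im.
The other patterns: stems whose last vowel is 'i' insert -in- after the first vowel; stems whose last vowel is 'u' delete the last vowel and add -ori; stems whose last vowel is 'o' delete the last vowel and add -esh.
So feniwag → feniwagim.

feniwagim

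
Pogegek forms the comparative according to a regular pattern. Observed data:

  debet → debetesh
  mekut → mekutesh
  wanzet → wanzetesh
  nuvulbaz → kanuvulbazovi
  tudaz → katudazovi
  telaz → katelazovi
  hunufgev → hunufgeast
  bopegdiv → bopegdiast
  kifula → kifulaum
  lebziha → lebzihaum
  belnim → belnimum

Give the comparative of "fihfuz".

kafihfuzovi

"fihfuz" ends in -z. The stems ending in -z (nuvulbaz → kanuvulbazovi, tudaz → katudazovi, telaz → katelazovi) add ka- … -ovi around the stem.
So fihfuz → kafihfuzovi.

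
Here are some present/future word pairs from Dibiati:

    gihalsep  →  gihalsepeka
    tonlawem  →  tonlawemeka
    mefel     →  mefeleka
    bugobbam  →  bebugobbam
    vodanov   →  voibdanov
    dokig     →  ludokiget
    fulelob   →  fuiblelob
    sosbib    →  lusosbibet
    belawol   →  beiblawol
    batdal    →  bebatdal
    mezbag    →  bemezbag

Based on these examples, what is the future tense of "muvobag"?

bemuvobag

dokig and mezbag both end in -g yet inflect differently (ludokiget, bemezbag), so the final letter is not what conditions the rule; the last vowel is.
"muvobag" has last vowel 'a'. The stems whose last vowel is 'a' (mezbag → bemezbag, bugobbam → bebugobbam, batdal → bebatdal) add the prefix be-.
So muvobag → bemuvobag.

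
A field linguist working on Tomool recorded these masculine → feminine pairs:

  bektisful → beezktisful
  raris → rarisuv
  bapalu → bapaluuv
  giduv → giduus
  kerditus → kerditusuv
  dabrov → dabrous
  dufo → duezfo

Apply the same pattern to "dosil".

giduv and bapalu both have last vowel 'u' yet inflect differently (giduus, bapaluuv), so the last vowel is not what conditions the rule; the final letter is.
"dosil" ends in -l. The one such stem in the data (bektisful → beezktisful) inserts -ez- after the first vowel (as does dufo), so the same rule applies.
So dosil → doezsil.

doezsil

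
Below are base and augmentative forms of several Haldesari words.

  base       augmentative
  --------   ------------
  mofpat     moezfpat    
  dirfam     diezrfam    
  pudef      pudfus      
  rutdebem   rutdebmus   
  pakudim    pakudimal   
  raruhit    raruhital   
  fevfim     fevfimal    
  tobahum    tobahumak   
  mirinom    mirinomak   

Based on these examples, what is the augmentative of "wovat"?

dirfam and rutdebem both end in -m yet inflect differently (diezrfam, rutdebmus), so the final letter is not what conditions the rule; the last vowel is.
"wovat" has last vowel 'a'. The stems whose last vowel is 'a' (mofpat → moezfpat, dirfam → diezrfam) insert -ez- after the first vowel.
The other patterns: stems whose last vowel is 'e' delete the last vowel and add -us; stems whose last vowel is 'i' add -al; stems whose last vowel is 'o' or 'u' add -ak.
So wovat → woezvat.

woezvat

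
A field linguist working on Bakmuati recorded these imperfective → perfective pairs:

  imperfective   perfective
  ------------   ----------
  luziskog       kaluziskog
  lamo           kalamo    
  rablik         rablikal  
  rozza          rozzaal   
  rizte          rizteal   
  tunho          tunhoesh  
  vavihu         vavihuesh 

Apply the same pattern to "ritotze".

ritotzeal

lamo and tunho both end in -o yet inflect differently (kalamo, tunhoesh), so the final letter is not what conditions the rule; the first letter is.
"ritotze" begins with r-. The stems beginning with r- (rablik → rablikal, rozza → rozzaal, rizte → rizteal) add -al.
So ritotze → ritotzeal.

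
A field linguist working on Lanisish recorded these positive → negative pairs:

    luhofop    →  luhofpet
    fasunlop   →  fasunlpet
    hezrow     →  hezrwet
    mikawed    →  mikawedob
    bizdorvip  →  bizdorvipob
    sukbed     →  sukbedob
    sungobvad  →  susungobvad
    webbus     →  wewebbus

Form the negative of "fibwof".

fibwfet

luhofop and bizdorvip both end in -p yet inflect differently (luhofpet, bizdorvipob), so the final letter is not what conditions the rule; the last vowel is.
"fibwof" has last vowel 'o'. The stems whose last vowel is 'o' (luhofop → luhofpet, fasunlop → fasunlpet, hezrow → hezrwet) delete the last vowel and add -et.
The other patterns: stems whose last vowel is 'e' or 'i' add -ob; stems whose last vowel is 'a' or 'u' repeat the first consonant+vowel as a prefix.
So fibwof → fibwfet.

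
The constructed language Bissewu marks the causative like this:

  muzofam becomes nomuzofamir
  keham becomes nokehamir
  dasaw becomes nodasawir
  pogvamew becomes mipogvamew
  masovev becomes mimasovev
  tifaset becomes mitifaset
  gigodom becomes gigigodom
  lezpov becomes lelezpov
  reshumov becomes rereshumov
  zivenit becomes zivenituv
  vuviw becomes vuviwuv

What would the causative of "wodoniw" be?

wodoniwuv

dasaw and pogvamew both end in -w yet inflect differently (nodasawir, mipogvamew), so the final letter is not what conditions the rule; the last vowel is.
"wodoniw" has last vowel 'i'. The stems whose last vowel is 'i' (zivenit → zivenituv, vuviw → vuviwuv) add -uv.
So wodoniw → wodoniwuv.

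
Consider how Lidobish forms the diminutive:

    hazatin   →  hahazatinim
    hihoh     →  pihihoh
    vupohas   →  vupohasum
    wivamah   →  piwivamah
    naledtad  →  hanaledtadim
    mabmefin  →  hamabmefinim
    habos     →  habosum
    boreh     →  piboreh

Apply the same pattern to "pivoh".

vupohas and wivamah both have last vowel 'a' yet inflect differently (vupohasum, piwivamah), so the last vowel is not what conditions the rule; the final letter is.
"pivoh" ends in -h. The stems ending in -h (wivamah → piwivamah, hihoh → pihihoh, boreh → piboreh) add the prefix pi-.
The other patterns: stems ending in -s add -um; stems ending in -d or -n add ha- … -im around the stem.
So pivoh → pipivoh.

pipivoh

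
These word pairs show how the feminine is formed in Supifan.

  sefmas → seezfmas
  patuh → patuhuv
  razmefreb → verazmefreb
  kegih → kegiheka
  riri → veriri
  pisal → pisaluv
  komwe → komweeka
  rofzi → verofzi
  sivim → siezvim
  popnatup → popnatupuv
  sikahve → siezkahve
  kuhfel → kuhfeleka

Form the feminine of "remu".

sikahve and komwe both end in -e yet inflect differently (siezkahve, komweeka), so the final letter is not what conditions the rule; the first letter is.
"remu" begins with r-. The stems beginning with r- (razmefreb → verazmefreb, rofzi → verofzi, riri → veriri) add the prefix ve-.
The other patterns: stems beginning with s- insert -ez- after the first vowel; stems beginning with k- add -eka; stems beginning with p- add -uv.
So remu → veremu.

veremu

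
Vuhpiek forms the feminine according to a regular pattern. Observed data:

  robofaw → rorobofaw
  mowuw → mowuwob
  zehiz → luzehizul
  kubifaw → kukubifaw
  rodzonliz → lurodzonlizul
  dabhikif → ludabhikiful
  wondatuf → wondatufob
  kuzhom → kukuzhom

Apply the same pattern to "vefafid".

"vefafid" has last vowel 'i'. The stems whose last vowel is 'i' (zehiz → luzehizul, rodzonliz → lurodzonlizul, dabhikif → ludabhikiful) add lu- … -ul around the stem.
The other patterns: stems whose last vowel is 'u' add -ob; stems whose last vowel is 'a' or 'o' repeat the first consonant+vowel as a prefix.
So vefafid → luvefafidul.

luvefafidul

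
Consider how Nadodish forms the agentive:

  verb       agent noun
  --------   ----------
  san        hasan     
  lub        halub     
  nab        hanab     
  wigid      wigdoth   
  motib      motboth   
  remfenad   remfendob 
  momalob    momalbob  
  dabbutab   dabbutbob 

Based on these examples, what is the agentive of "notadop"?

lub and motib both end in -b yet inflect differently (halub, motboth), so the final letter is not what conditions the rule; the number of vowels is.
"notadop" has 3 vowels. The stems with 3 vowels (remfenad → remfendob, momalob → momalbob, dabbutab → dabbutbob) delete the last vowel and add -ob.
So notadop → notadpob.

notadpob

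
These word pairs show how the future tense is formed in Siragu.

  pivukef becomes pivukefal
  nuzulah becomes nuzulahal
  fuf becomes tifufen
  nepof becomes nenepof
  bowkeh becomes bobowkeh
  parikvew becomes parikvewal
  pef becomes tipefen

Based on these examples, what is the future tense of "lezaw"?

lelezaw

pef and nepof both end in -f yet inflect differently (tipefen, nenepof), so the final letter is not what conditions the rule; the number of vowels is.
"lezaw" has 2 vowels. The stems with 2 vowels (bowkeh → bobowkeh, nepof → nenepof) repeat the first consonant+vowel as a prefix.
The other patterns: stems with 1 vowel add ti- … -en around the stem; stems with 3 vowels add -al.
So lezaw → lelezaw.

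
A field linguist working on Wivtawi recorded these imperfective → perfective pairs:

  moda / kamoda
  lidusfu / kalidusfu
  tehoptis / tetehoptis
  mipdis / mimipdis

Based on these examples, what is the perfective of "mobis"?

momobis

moda and mipdis both begin with m- yet inflect differently (kamoda, mimipdis), so the first letter is not what conditions the rule; whether the stem ends in a vowel or a consonant is.
"mobis" ends in a consonant. The stems ending in a consonant (tehoptis → tetehoptis, mipdis → mimipdis) repeat the first consonant+vowel as a prefix.
The other pattern: stems ending in a vowel add the prefix ka-.
So mobis → momobis.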